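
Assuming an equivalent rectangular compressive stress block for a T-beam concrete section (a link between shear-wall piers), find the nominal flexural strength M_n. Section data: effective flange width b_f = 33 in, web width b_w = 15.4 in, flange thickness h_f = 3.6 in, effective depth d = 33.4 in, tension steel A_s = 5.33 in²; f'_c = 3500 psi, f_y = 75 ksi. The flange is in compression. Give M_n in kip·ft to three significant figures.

M_n ≈ 1040 kip·ft

Tension: T = A_s f_y = 5.33 × 75 = 399.75 kips.
Try a within the flange: a = T/(0.85 f'_c b_f) = 399.75/(0.85 × 3.5 × 33) = 4.072 in.
a = 4.072 > h_f = 3.6 in: the block extends into the web. Split into flange-overhang and web parts.
C_f = 0.85 f'_c (b_f − b_w) h_f = 0.85 × 3.5 × (33 − 15.4) × 3.6 = 188.5 kips.
Remaining web compression depth: a_w = (T − C_f)/(0.85 f'_c b_w) = (399.75 − 188.5)/(0.85 × 3.5 × 15.4) = 4.611 in.
M_n = C_f(d − h_f/2) + (T − C_f)(d − a_w/2) = 188.5 × (33.4 − 1.8) + 211.25 × (33.4 − 2.3055) = 5956.6 + 6568.7 = 12525.3 kip·in.
M_n = 12525.3/12 = 1043.78 kip·ft.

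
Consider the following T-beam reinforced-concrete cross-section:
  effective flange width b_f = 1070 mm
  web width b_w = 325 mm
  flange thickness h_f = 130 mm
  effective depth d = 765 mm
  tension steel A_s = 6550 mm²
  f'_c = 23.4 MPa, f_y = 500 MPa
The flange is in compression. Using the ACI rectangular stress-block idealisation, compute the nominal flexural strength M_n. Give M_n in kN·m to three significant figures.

M_n ≈ 2240 kN·m

Tension: T = A_s f_y = 6550 × 500 = 3275000 N.
Try a within the flange: a = T/(0.85 f'_c b_f) = 3275000/(0.85 × 23.4 × 1070) = 153.88 mm.
a = 153.88 > h_f = 130 mm: the block extends into the web. Split into flange-overhang and web parts.
C_f = 0.85 f'_c (b_f − b_w) h_f = 0.85 × 23.4 × (1070 − 325) × 130 = 1926347 N.
Remaining web compression depth: a_w = (T − C_f)/(0.85 f'_c b_w) = (3275000 − 1926347)/(0.85 × 23.4 × 325) = 208.63 mm.
M_n = C_f(d − h_f/2) + (T − C_f)(d − a_w/2) = 1926347 × (765 − 65) + 1348653 × (765 − 104.315) = 1348.44 + 891.03 = 2239.47 × 10⁶ N·mm.
M_n = 2239.47 kN·m.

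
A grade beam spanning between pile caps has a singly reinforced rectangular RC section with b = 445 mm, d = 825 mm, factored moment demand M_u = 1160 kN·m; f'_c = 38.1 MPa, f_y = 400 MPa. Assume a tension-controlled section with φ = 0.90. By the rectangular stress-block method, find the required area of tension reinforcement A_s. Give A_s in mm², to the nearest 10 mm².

M_n = M_u/φ = 1160/0.90 = 1288.89 kN·m.
With M_n = 0.85 f'_c a b (d − a/2), solve the quadratic for a:
a = d − √(d² − 2M_n/(0.85 f'_c b)) = 825 − √(825² − 2 × 1288.89×10⁶/(0.85 × 38.1 × 445)) = 116.65 mm.
A_s = 0.85 f'_c a b / f_y = 0.85 × 38.1 × 116.65 × 445 / 400 = 4202.7 mm².

A_s ≈ 4200 mm²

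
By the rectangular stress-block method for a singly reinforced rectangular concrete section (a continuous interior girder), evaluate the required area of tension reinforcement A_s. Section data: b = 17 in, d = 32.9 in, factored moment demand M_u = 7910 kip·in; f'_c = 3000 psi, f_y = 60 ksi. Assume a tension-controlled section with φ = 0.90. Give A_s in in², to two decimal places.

M_n = M_u/φ = 7910/0.90 = 8788.89 kip·in.
From M_n = 0.85 f'_c a b (d − a/2):
a = d − √(d² − 2M_n/(0.85 f'_c b)) = 32.9 − √(32.9² − 2 × 8788.89/(0.85 × 3 × 17)) = 6.882 in.
A_s = 0.85 f'_c a b / f_y = 0.85 × 3 × 6.882 × 17 / 60 = 4.972 in².

A_s ≈ 4.97 in²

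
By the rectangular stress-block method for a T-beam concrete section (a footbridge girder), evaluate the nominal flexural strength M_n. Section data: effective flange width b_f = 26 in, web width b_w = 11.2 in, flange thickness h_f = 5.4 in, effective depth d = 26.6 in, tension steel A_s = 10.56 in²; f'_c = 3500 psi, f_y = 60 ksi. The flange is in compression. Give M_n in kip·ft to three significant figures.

Tension: T = A_s f_y = 10.56 × 60 = 633.6 kips.
Try a within the flange: a = T/(0.85 f'_c b_f) = 633.6/(0.85 × 3.5 × 26) = 8.191 in.
a = 8.191 > h_f = 5.4 in: the block extends into the web. Split into flange-overhang and web parts.
C_f = 0.85 f'_c (b_f − b_w) h_f = 0.85 × 3.5 × (26 − 11.2) × 5.4 = 237.8 kips.
Remaining web compression depth: a_w = (T − C_f)/(0.85 f'_c b_w) = (633.6 − 237.8)/(0.85 × 3.5 × 11.2) = 11.879 in.
M_n = C_f(d − h_f/2) + (T − C_f)(d − a_w/2) = 237.8 × (26.6 − 2.7) + 395.8 × (26.6 − 5.9395) = 5683.4 + 8177.4 = 13860.8 kip·in.
M_n = 13860.8/12 = 1155.07 kip·ft.

M_n ≈ 1160 kip·ft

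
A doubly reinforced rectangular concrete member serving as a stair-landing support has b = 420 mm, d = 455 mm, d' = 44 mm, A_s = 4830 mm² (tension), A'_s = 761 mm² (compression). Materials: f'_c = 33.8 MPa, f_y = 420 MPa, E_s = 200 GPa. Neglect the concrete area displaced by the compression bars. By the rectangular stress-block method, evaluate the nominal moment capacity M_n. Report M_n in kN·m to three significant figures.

Assume both tension and compression steel yield.
Net tension couple steel: A_s − A'_s = 4069 mm².
a = (A_s − A'_s) f_y / (0.85 f'_c b) = 1708980/(0.85 × 33.8 × 420) = 141.63 mm.
c = a/β₁ = 141.63/0.809 = 175.07 mm; ε'_s = 0.003(c − d')/c = 0.0022 ≥ f_y/E_s = 0.0021, so compression steel does yield.
M_n = (A_s − A'_s) f_y (d − a/2) + A'_s f_y (d − d') = [1708980 × (455 − 70.815) + 319620 × (455 − 44)] × 10⁻⁶ = 656.56 + 131.36 = 787.92 kN·m.

M_n ≈ 788 kN·m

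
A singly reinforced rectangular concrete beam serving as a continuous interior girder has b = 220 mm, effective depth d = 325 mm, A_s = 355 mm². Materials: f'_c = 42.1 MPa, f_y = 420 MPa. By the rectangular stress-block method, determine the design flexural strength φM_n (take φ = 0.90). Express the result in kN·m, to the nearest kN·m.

T = A_s f_y = 355 × 420 = 149100 N = 149.1 kN.
From C = T: a = T/(0.85 f'_c b) = 149100/(0.85 × 42.1 × 220) = 18.94 mm.
M_n = T(d − a/2) = 149.1 kN × (325 − 9.47) mm = 47.05 kN·m.
φM_n = 0.90 × 47.05 = 42.35 kN·m.

φM_n ≈ 42 kN·m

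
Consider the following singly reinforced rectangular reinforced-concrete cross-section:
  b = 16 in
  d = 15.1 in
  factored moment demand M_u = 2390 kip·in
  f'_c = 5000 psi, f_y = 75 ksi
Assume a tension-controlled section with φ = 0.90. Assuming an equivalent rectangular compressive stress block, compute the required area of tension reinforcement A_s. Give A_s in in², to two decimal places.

A_s ≈ 2.59 in²

M_n = M_u/φ = 2390/0.90 = 2655.56 kip·in.
From M_n = 0.85 f'_c a b (d − a/2):
a = d − √(d² − 2M_n/(0.85 f'_c b)) = 15.1 − √(15.1² − 2 × 2655.56/(0.85 × 5 × 16)) = 2.856 in.
A_s = 0.85 f'_c a b / f_y = 0.85 × 5 × 2.856 × 16 / 75 = 2.589 in².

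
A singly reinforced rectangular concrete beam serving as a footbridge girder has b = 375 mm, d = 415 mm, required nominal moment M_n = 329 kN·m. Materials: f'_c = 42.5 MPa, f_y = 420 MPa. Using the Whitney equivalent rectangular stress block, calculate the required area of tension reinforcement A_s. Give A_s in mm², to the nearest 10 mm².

With M_n = 0.85 f'_c a b (d − a/2), solve the quadratic for a:
a = d − √(d² − 2M_n/(0.85 f'_c b)) = 415 − √(415² − 2 × 329×10⁶/(0.85 × 42.5 × 375)) = 63.36 mm.
A_s = 0.85 f'_c a b / f_y = 0.85 × 42.5 × 63.36 × 375 / 420 = 2043.6 mm².

A_s ≈ 2040 mm²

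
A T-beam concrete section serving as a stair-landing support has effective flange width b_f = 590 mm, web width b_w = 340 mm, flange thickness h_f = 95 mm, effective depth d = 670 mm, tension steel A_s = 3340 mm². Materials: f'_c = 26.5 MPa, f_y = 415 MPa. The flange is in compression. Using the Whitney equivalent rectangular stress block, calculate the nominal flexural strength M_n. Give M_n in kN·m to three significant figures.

M_n ≈ 856 kN·m

Tension: T = A_s f_y = 3340 × 415 = 1386100 N.
Try a within the flange: a = T/(0.85 f'_c b_f) = 1386100/(0.85 × 26.5 × 590) = 104.30 mm.
a = 104.30 > h_f = 95 mm: the block extends into the web. Split into flange-overhang and web parts.
C_f = 0.85 f'_c (b_f − b_w) h_f = 0.85 × 26.5 × (590 − 340) × 95 = 534969 N.
Remaining web compression depth: a_w = (T − C_f)/(0.85 f'_c b_w) = (1386100 − 534969)/(0.85 × 26.5 × 340) = 111.14 mm.
M_n = C_f(d − h_f/2) + (T − C_f)(d − a_w/2) = 534969 × (670 − 47.5) + 851131 × (670 − 55.57) = 333.02 + 522.96 = 855.98 × 10⁶ N·mm.
M_n = 855.98 kN·m.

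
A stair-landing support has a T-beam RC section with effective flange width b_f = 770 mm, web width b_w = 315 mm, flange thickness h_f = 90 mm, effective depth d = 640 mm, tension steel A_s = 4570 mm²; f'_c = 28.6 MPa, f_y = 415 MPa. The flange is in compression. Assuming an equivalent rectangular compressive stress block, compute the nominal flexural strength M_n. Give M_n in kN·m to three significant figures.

Tension: T = A_s f_y = 4570 × 415 = 1896550 N.
Try a within the flange: a = T/(0.85 f'_c b_f) = 1896550/(0.85 × 28.6 × 770) = 101.32 mm.
a = 101.32 > h_f = 90 mm: the block extends into the web. Split into flange-overhang and web parts.
C_f = 0.85 f'_c (b_f − b_w) h_f = 0.85 × 28.6 × (770 − 315) × 90 = 995495 N.
Remaining web compression depth: a_w = (T − C_f)/(0.85 f'_c b_w) = (1896550 − 995495)/(0.85 × 28.6 × 315) = 117.67 mm.
M_n = C_f(d − h_f/2) + (T − C_f)(d − a_w/2) = 995495 × (640 − 45) + 901055 × (640 − 58.835) = 592.32 + 523.66 = 1115.98 × 10⁶ N·mm.
M_n = 1115.98 kN·m.

M_n ≈ 1120 kN·m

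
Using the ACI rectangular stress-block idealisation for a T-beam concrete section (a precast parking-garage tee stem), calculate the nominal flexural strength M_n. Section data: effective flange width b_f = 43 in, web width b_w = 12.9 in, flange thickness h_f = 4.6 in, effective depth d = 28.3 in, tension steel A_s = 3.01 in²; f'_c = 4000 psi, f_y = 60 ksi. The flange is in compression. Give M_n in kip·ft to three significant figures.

M_n ≈ 417 kip·ft

Tension: T = A_s f_y = 3.01 × 60 = 180.6 kips.
Try a within the flange: a = T/(0.85 f'_c b_f) = 180.6/(0.85 × 4 × 43) = 1.235 in.
Since a = 1.235 ≤ h_f = 4.6 in, the stress block lies entirely in the flange; analyse as a rectangular beam of width b_f.
M_n = T(d − a/2) = 180.6 × (28.3 − 0.6175) = 4999.5 kip·in.
M_n = 4999.5/12 = 416.63 kip·ft.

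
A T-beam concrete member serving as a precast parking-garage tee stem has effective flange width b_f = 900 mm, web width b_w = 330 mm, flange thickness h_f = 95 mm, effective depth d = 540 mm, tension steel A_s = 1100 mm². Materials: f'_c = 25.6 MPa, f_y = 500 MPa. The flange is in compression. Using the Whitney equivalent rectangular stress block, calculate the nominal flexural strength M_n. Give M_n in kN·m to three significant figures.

Tension: T = A_s f_y = 1100 × 500 = 550000 N.
Try a within the flange: a = T/(0.85 f'_c b_f) = 550000/(0.85 × 25.6 × 900) = 28.08 mm.
Since a = 28.08 ≤ h_f = 95 mm, the stress block lies entirely in the flange; analyse as a rectangular beam of width b_f.
M_n = T(d − a/2) = 550000 × (540 − 14.04) = 289.28 × 10⁶ N·mm.
M_n = 289.28 kN·m.

M_n ≈ 289 kN·m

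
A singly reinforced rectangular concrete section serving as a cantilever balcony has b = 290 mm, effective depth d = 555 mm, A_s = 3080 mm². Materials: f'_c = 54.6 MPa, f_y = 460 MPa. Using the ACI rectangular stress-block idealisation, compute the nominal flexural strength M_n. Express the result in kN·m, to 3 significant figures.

T = A_s f_y = 3080 × 460 = 1416800 N = 1416.8 kN.
From C = T: a = T/(0.85 f'_c b) = 1416800/(0.85 × 54.6 × 290) = 105.27 mm.
M_n = T(d − a/2) = 1416.8 kN × (555 − 52.635) mm = 711.75 kN·m.

M_n ≈ 712 kN·m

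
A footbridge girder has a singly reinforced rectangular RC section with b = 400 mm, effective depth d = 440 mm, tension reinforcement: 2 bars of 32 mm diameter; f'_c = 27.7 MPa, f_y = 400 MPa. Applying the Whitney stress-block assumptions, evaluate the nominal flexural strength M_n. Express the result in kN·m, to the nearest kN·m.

A_s = 2 × 804 = 1608 mm².
T = A_s f_y = 1608 × 400 = 643200 N = 643.2 kN.
From C = T: a = T/(0.85 f'_c b) = 643200/(0.85 × 27.7 × 400) = 68.29 mm.
M_n = T(d − a/2) = 643.2 kN × (440 − 34.145) mm = 261.05 kN·m.

M_n ≈ 261 kN·m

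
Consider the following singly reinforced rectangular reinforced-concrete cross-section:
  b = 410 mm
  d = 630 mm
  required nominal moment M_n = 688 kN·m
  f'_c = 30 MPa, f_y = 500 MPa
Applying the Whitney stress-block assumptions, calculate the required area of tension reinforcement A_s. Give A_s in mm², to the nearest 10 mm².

A_s ≈ 2400 mm²

With M_n = 0.85 f'_c a b (d − a/2), solve the quadratic for a:
a = d − √(d² − 2M_n/(0.85 f'_c b)) = 630 − √(630² − 2 × 688×10⁶/(0.85 × 30 × 410)) = 114.94 mm.
A_s = 0.85 f'_c a b / f_y = 0.85 × 30 × 114.94 × 410 / 500 = 2403.4 mm².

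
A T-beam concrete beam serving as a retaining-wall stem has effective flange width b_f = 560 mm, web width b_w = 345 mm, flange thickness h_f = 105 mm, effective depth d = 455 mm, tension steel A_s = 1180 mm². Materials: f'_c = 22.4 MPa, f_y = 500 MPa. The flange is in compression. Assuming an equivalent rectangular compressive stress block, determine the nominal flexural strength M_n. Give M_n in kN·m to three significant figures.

M_n ≈ 252 kN·m

Tension: T = A_s f_y = 1180 × 500 = 590000 N.
Try a within the flange: a = T/(0.85 f'_c b_f) = 590000/(0.85 × 22.4 × 560) = 55.33 mm.
Since a = 55.33 ≤ h_f = 105 mm, the stress block lies entirely in the flange; analyse as a rectangular beam of width b_f.
M_n = T(d − a/2) = 590000 × (455 − 27.665) = 252.13 × 10⁶ N·mm.
M_n = 252.13 kN·m.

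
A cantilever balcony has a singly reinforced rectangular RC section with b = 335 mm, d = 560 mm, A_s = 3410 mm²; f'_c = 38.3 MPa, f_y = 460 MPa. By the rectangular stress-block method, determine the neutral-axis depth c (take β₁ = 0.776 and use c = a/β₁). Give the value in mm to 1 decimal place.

T = A_s f_y = 3410 × 460 = 1568600 N = 1568.6 kN.
Setting C = 0.85 f'_c a b equal to T: a = 1568600/(0.85 × 38.3 × 335) = 143.830 mm.
With β₁ = 0.776, c = a/β₁ = 143.830/0.776 = 185.3 mm.

c ≈ 185.3 mm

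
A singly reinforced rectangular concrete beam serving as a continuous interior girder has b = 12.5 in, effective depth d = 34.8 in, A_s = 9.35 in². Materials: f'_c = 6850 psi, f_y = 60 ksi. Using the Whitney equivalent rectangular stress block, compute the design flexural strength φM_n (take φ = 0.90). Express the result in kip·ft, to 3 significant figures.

φM_n ≈ 1300 kip·ft

T = A_s f_y = 9.35 × 60 = 561 kips.
a = T/(0.85 f'_c b) = 561/(0.85 × 6.85 × 12.5) = 7.708 in.
M_n = T(d − a/2) = 561 × (34.8 − 3.854) = 17360.7 kip·in = 17360.7/12 = 1446.73 kip·ft.
φM_n = 0.90 × 1446.73 = 1302.06 kip·ft.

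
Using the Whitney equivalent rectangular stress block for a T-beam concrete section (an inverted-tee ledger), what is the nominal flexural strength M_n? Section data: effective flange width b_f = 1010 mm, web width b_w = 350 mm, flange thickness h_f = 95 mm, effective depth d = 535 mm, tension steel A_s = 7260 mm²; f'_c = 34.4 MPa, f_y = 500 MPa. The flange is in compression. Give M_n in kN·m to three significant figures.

M_n ≈ 1700 kN·m

Tension: T = A_s f_y = 7260 × 500 = 3630000 N.
Try a within the flange: a = T/(0.85 f'_c b_f) = 3630000/(0.85 × 34.4 × 1010) = 122.92 mm.
a = 122.92 > h_f = 95 mm: the block extends into the web. Split into flange-overhang and web parts.
C_f = 0.85 f'_c (b_f − b_w) h_f = 0.85 × 34.4 × (1010 − 350) × 95 = 1833348 N.
Remaining web compression depth: a_w = (T − C_f)/(0.85 f'_c b_w) = (3630000 − 1833348)/(0.85 × 34.4 × 350) = 175.56 mm.
M_n = C_f(d − h_f/2) + (T − C_f)(d − a_w/2) = 1833348 × (535 − 47.5) + 1796652 × (535 − 87.78) = 893.76 + 803.50 = 1697.26 × 10⁶ N·mm.
M_n = 1697.26 kN·m.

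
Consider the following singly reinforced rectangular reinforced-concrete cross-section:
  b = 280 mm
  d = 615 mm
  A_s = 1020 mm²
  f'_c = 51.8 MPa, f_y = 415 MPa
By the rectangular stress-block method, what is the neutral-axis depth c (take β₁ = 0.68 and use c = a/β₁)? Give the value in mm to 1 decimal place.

T = A_s f_y = 1020 × 415 = 423300 N = 423.3 kN.
Setting C = 0.85 f'_c a b equal to T: a = 423300/(0.85 × 51.8 × 280) = 34.335 mm.
With β₁ = 0.68, c = a/β₁ = 34.335/0.68 = 50.5 mm.

c ≈ 50.5 mm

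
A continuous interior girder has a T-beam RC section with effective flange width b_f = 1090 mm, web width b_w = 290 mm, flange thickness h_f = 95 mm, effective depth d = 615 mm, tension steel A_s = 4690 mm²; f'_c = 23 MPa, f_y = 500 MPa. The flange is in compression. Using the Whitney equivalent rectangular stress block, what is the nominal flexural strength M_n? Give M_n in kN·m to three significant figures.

Tension: T = A_s f_y = 4690 × 500 = 2345000 N.
Try a within the flange: a = T/(0.85 f'_c b_f) = 2345000/(0.85 × 23 × 1090) = 110.04 mm.
a = 110.04 > h_f = 95 mm: the block extends into the web. Split into flange-overhang and web parts.
C_f = 0.85 f'_c (b_f − b_w) h_f = 0.85 × 23 × (1090 − 290) × 95 = 1485800 N.
Remaining web compression depth: a_w = (T − C_f)/(0.85 f'_c b_w) = (2345000 − 1485800)/(0.85 × 23 × 290) = 151.55 mm.
M_n = C_f(d − h_f/2) + (T − C_f)(d − a_w/2) = 1485800 × (615 − 47.5) + 859200 × (615 − 75.775) = 843.19 + 463.30 = 1306.49 × 10⁶ N·mm.
M_n = 1306.49 kN·m.

M_n ≈ 1310 kN·m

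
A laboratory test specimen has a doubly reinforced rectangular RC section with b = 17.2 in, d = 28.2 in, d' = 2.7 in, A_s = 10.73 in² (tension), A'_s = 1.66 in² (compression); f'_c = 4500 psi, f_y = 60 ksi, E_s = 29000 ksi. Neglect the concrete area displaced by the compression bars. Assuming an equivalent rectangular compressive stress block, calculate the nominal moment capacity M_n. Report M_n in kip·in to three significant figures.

M_n ≈ 15600 kip·in

Assume both steels yield.
a = (A_s − A'_s) f_y/(0.85 f'_c b) = (10.73 − 1.66) × 60/(0.85 × 4.5 × 17.2) = 8.272 in.
c = a/β₁ = 8.272/0.825 = 10.027 in; ε'_s = 0.003(c − d')/c = 0.0022 ≥ ε_y = 0.0021, so the compression steel yields.
M_n = (A_s − A'_s) f_y (d − a/2) + A'_s f_y (d − d') = 544.2 × (28.2 − 4.136) + 99.6 × (28.2 − 2.7) = 13095.6 + 2539.8 = 15635.4 kip·in.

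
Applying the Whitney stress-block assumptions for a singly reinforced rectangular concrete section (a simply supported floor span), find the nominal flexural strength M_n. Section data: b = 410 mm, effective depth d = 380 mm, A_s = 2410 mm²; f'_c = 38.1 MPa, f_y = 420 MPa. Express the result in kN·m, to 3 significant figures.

T = A_s f_y = 2410 × 420 = 1012200 N = 1012.2 kN.
From C = T: a = T/(0.85 f'_c b) = 1012200/(0.85 × 38.1 × 410) = 76.23 mm.
M_n = T(d − a/2) = 1012.2 kN × (380 − 38.115) mm = 346.06 kN·m.

M_n ≈ 346 kN·m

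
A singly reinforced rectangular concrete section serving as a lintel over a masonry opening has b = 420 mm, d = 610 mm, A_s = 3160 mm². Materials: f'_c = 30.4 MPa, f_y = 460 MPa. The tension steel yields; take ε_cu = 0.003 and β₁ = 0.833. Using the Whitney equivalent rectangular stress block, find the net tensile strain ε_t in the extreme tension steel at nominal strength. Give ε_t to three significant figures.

ε_t ≈ 0.00838

a = A_s f_y/(0.85 f'_c b) = 133.94 mm.
β₁ = 0.833, so c = a/β₁ = 133.94/0.833 = 160.79 mm.
From the linear strain diagram with ε_cu = 0.003: ε_t = 0.003 (d − c)/c = 0.003 × (610 − 160.79)/160.79 = 0.00838.
Since ε_t ≥ 0.005, the section is tension-controlled.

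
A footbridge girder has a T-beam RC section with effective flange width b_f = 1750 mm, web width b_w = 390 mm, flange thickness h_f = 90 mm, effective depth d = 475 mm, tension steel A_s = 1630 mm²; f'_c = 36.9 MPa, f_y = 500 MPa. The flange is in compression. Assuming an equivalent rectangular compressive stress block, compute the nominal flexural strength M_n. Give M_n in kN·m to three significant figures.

Tension: T = A_s f_y = 1630 × 500 = 815000 N.
Try a within the flange: a = T/(0.85 f'_c b_f) = 815000/(0.85 × 36.9 × 1750) = 14.85 mm.
Since a = 14.85 ≤ h_f = 90 mm, the stress block lies entirely in the flange; analyse as a rectangular beam of width b_f.
M_n = T(d − a/2) = 815000 × (475 − 7.425) = 381.07 × 10⁶ N·mm.
M_n = 381.07 kN·m.

M_n ≈ 381 kN·m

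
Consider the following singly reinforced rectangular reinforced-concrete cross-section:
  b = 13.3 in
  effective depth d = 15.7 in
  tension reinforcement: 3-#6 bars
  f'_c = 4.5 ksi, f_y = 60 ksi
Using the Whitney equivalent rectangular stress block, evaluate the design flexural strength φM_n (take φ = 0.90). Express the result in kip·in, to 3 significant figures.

A_s = 3 × 0.44 = 1.32 in².
T = A_s f_y = 1.32 × 60 = 79.2 kips.
a = T/(0.85 f'_c b) = 79.2/(0.85 × 4.5 × 13.3) = 1.557 in.
M_n = T(d − a/2) = 79.2 × (15.7 − 0.7785) = 1181.8 kip·in.
φM_n = 0.90 × 1181.8 = 1063.6 kip·in.

φM_n ≈ 1060 kip·in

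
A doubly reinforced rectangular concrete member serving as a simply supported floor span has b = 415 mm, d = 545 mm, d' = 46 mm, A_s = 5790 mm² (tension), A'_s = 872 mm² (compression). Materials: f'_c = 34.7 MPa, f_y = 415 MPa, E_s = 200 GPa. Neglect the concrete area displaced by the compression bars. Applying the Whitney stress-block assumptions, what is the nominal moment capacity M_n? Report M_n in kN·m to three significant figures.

M_n ≈ 1120 kN·m

Assume both tension and compression steel yield.
Net tension couple steel: A_s − A'_s = 4918 mm².
a = (A_s − A'_s) f_y / (0.85 f'_c b) = 2040970/(0.85 × 34.7 × 415) = 166.74 mm.
c = a/β₁ = 166.74/0.802 = 207.91 mm; ε'_s = 0.003(c − d')/c = 0.0023 ≥ f_y/E_s = 0.0021, so compression steel does yield.
M_n = (A_s − A'_s) f_y (d − a/2) + A'_s f_y (d − d') = [2040970 × (545 − 83.37) + 361880 × (545 − 46)] × 10⁻⁶ = 942.17 + 180.58 = 1122.75 kN·m.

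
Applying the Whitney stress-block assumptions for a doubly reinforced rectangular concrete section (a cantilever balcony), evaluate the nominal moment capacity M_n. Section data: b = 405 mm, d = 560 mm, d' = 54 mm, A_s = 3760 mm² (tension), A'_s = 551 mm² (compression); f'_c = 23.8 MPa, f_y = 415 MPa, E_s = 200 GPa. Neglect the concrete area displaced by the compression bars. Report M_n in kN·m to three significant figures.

M_n ≈ 753 kN·m

Assume both tension and compression steel yield.
Net tension couple steel: A_s − A'_s = 3209 mm².
a = (A_s − A'_s) f_y / (0.85 f'_c b) = 1331735/(0.85 × 23.8 × 405) = 162.54 mm.
c = a/β₁ = 162.54/0.85 = 191.22 mm; ε'_s = 0.003(c − d')/c = 0.0022 ≥ f_y/E_s = 0.0021, so compression steel does yield.
M_n = (A_s − A'_s) f_y (d − a/2) + A'_s f_y (d − d') = [1331735 × (560 − 81.27) + 228665 × (560 − 54)] × 10⁻⁶ = 637.54 + 115.70 = 753.24 kN·m.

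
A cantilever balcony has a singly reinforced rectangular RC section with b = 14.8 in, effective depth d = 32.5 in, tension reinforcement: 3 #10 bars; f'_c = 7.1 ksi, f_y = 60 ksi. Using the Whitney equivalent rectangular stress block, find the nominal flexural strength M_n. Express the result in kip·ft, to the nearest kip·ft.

A_s = 3 × 1.27 = 3.81 in².
T = A_s f_y = 3.81 × 60 = 228.6 kips.
a = T/(0.85 f'_c b) = 228.6/(0.85 × 7.1 × 14.8) = 2.559 in.
M_n = T(d − a/2) = 228.6 × (32.5 − 1.2795) = 7137.0 kip·in = 7137.0/12 = 594.75 kip·ft.

M_n ≈ 595 kip·ft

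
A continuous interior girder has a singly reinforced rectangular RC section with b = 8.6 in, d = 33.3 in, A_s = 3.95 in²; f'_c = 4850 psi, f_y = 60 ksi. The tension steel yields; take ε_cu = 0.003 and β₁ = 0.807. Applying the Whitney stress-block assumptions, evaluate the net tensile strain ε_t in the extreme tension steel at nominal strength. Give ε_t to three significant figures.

ε_t ≈ 0.00906

a = A_s f_y/(0.85 f'_c b) = 6.685 in.
β₁ = 0.807, so c = a/β₁ = 6.685/0.807 = 8.284 in.
From the linear strain diagram with ε_cu = 0.003: ε_t = 0.003 (d − c)/c = 0.003 × (33.3 − 8.284)/8.284 = 0.00906.
Since ε_t ≥ 0.005, the section is tension-controlled.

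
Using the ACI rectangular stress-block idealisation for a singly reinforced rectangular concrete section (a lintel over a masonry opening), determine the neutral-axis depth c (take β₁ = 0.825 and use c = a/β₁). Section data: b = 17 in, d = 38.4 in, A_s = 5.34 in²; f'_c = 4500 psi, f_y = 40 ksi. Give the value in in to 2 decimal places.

T = A_s f_y = 5.34 × 40 = 213.6 kips.
a = T/(0.85 f'_c b) = 213.6/(0.85 × 4.5 × 17) = 3.2849 in.
With β₁ = 0.825, c = a/β₁ = 3.2849/0.825 = 3.98 in.

c ≈ 3.98 in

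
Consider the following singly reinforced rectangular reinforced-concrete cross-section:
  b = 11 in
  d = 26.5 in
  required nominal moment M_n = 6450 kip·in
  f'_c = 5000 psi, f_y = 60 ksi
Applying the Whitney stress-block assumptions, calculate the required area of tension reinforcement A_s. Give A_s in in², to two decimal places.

From M_n = 0.85 f'_c a b (d − a/2):
a = d − √(d² − 2M_n/(0.85 f'_c b)) = 26.5 − √(26.5² − 2 × 6450/(0.85 × 5 × 11)) = 5.853 in.
A_s = 0.85 f'_c a b / f_y = 0.85 × 5 × 5.853 × 11 / 60 = 4.560 in².

A_s ≈ 4.56 in²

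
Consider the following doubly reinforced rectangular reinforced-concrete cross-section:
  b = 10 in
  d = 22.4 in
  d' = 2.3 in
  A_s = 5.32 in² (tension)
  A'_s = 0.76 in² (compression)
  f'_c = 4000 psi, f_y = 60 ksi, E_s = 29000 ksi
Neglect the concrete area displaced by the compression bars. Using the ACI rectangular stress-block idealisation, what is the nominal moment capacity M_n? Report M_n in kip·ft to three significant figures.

Assume both steels yield.
a = (A_s − A'_s) f_y/(0.85 f'_c b) = (5.32 − 0.76) × 60/(0.85 × 4 × 10) = 8.047 in.
c = a/β₁ = 8.047/0.85 = 9.467 in; ε'_s = 0.003(c − d')/c = 0.0023 ≥ ε_y = 0.0021, so the compression steel yields.
M_n = (A_s − A'_s) f_y (d − a/2) + A'_s f_y (d − d') = 273.6 × (22.4 − 4.0235) + 45.6 × (22.4 − 2.3) = 5027.8 + 916.6 = 5944.4 kip·in = 5944.4/12 = 495.37 kip·ft.

M_n ≈ 495 kip·ft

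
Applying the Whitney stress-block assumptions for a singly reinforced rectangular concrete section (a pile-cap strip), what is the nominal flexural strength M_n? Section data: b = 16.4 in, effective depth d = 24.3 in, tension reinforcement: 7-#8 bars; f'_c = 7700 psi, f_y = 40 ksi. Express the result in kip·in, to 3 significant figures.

A_s = 7 × 0.79 = 5.53 in².
T = A_s f_y = 5.53 × 40 = 221.2 kips.
a = T/(0.85 f'_c b) = 221.2/(0.85 × 7.7 × 16.4) = 2.061 in.
M_n = T(d − a/2) = 221.2 × (24.3 − 1.0305) = 5147.2 kip·in.

M_n ≈ 5150 kip·in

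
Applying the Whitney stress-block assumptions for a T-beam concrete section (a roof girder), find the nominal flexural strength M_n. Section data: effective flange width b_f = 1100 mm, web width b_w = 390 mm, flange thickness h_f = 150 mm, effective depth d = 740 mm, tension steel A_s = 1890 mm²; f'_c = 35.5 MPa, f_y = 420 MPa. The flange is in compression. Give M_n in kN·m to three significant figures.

M_n ≈ 578 kN·m

Tension: T = A_s f_y = 1890 × 420 = 793800 N.
Try a within the flange: a = T/(0.85 f'_c b_f) = 793800/(0.85 × 35.5 × 1100) = 23.92 mm.
Since a = 23.92 ≤ h_f = 150 mm, the stress block lies entirely in the flange; analyse as a rectangular beam of width b_f.
M_n = T(d − a/2) = 793800 × (740 − 11.96) = 577.92 × 10⁶ N·mm.
M_n = 577.92 kN·m.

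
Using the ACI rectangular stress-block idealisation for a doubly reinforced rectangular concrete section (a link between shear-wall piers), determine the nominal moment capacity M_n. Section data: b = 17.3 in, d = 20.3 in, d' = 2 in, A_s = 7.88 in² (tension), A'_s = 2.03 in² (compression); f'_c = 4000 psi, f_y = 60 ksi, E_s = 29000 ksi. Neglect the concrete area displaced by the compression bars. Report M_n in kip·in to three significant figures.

Assume both steels yield.
a = (A_s − A'_s) f_y/(0.85 f'_c b) = (7.88 − 2.03) × 60/(0.85 × 4 × 17.3) = 5.967 in.
c = a/β₁ = 5.967/0.85 = 7.020 in; ε'_s = 0.003(c − d')/c = 0.0021 ≥ ε_y = 0.0021, so the compression steel yields.
M_n = (A_s − A'_s) f_y (d − a/2) + A'_s f_y (d − d') = 351 × (20.3 − 2.9835) + 121.8 × (20.3 − 2) = 6078.1 + 2228.9 = 8307.0 kip·in.

M_n ≈ 8310 kip·in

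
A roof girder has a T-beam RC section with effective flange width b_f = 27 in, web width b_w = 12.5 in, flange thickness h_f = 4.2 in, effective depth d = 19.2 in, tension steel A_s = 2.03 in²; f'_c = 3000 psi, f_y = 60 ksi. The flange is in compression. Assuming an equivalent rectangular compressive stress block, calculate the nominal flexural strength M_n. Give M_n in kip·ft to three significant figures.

M_n ≈ 186 kip·ft

Tension: T = A_s f_y = 2.03 × 60 = 121.8 kips.
Try a within the flange: a = T/(0.85 f'_c b_f) = 121.8/(0.85 × 3 × 27) = 1.769 in.
Since a = 1.769 ≤ h_f = 4.2 in, the stress block lies entirely in the flange; analyse as a rectangular beam of width b_f.
M_n = T(d − a/2) = 121.8 × (19.2 − 0.8845) = 2230.8 kip·in.
M_n = 2230.8/12 = 185.90 kip·ft.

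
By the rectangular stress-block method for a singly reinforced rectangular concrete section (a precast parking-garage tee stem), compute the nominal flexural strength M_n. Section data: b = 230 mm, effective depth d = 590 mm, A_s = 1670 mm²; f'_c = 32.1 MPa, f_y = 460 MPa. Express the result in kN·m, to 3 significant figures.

T = A_s f_y = 1670 × 460 = 768200 N = 768.2 kN.
From C = T: a = T/(0.85 f'_c b) = 768200/(0.85 × 32.1 × 230) = 122.41 mm.
M_n = T(d − a/2) = 768.2 kN × (590 − 61.205) mm = 406.22 kN·m.

M_n ≈ 406 kN·m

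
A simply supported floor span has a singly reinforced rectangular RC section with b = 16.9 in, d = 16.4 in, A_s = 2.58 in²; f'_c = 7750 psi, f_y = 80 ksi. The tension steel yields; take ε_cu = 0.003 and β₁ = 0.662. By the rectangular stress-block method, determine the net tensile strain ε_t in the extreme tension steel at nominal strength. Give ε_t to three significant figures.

ε_t ≈ 0.0146

a = A_s f_y/(0.85 f'_c b) = 1.854 in.
β₁ = 0.662, so c = a/β₁ = 1.854/0.662 = 2.801 in.
From the linear strain diagram with ε_cu = 0.003: ε_t = 0.003 (d − c)/c = 0.003 × (16.4 − 2.801)/2.801 = 0.0146.
Since ε_t ≥ 0.005, the section is tension-controlled.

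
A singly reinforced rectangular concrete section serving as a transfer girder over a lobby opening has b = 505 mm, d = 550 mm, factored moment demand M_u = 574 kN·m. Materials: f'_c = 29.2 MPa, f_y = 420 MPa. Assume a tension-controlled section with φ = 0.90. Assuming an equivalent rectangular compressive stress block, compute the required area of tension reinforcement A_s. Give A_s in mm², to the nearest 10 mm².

A_s ≈ 3040 mm²

M_n = M_u/φ = 574/0.90 = 637.778 kN·m.
With M_n = 0.85 f'_c a b (d − a/2), solve the quadratic for a:
a = d − √(d² − 2M_n/(0.85 f'_c b)) = 550 − √(550² − 2 × 637.778×10⁶/(0.85 × 29.2 × 505)) = 101.97 mm.
A_s = 0.85 f'_c a b / f_y = 0.85 × 29.2 × 101.97 × 505 / 420 = 3043.1 mm².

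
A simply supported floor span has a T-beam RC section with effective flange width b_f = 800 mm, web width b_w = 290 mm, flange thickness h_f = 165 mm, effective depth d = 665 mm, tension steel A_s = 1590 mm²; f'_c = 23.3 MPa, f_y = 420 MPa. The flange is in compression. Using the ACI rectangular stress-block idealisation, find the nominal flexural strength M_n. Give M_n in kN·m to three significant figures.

M_n ≈ 430 kN·m

Tension: T = A_s f_y = 1590 × 420 = 667800 N.
Try a within the flange: a = T/(0.85 f'_c b_f) = 667800/(0.85 × 23.3 × 800) = 42.15 mm.
Since a = 42.15 ≤ h_f = 165 mm, the stress block lies entirely in the flange; analyse as a rectangular beam of width b_f.
M_n = T(d − a/2) = 667800 × (665 − 21.075) = 430.01 × 10⁶ N·mm.
M_n = 430.01 kN·m.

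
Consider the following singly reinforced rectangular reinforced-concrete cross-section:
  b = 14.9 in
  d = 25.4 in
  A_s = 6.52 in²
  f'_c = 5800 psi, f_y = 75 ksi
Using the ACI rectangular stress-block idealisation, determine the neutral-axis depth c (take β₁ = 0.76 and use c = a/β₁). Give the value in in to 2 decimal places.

c ≈ 8.76 in

T = A_s f_y = 6.52 × 75 = 489 kips.
a = T/(0.85 f'_c b) = 489/(0.85 × 5.8 × 14.9) = 6.6570 in.
With β₁ = 0.76, c = a/β₁ = 6.6570/0.76 = 8.76 in.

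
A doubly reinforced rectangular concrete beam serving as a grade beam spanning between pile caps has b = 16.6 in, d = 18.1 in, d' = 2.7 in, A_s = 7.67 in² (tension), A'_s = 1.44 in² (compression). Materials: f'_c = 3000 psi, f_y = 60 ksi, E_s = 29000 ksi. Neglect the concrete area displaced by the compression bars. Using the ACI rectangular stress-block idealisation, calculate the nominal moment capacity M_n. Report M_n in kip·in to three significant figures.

M_n ≈ 6450 kip·in

Assume both steels yield.
a = (A_s − A'_s) f_y/(0.85 f'_c b) = (7.67 − 1.44) × 60/(0.85 × 3 × 16.6) = 8.831 in.
c = a/β₁ = 8.831/0.85 = 10.389 in; ε'_s = 0.003(c − d')/c = 0.0022 ≥ ε_y = 0.0021, so the compression steel yields.
M_n = (A_s − A'_s) f_y (d − a/2) + A'_s f_y (d − d') = 373.8 × (18.1 − 4.4155) + 86.4 × (18.1 − 2.7) = 5115.3 + 1330.6 = 6445.9 kip·in.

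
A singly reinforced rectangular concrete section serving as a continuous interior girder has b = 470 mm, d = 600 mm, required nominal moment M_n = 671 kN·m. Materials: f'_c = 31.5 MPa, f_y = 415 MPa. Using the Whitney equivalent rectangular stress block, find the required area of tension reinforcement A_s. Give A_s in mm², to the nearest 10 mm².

With M_n = 0.85 f'_c a b (d − a/2), solve the quadratic for a:
a = d − √(d² − 2M_n/(0.85 f'_c b)) = 600 − √(600² − 2 × 671×10⁶/(0.85 × 31.5 × 470)) = 96.65 mm.
A_s = 0.85 f'_c a b / f_y = 0.85 × 31.5 × 96.65 × 470 / 415 = 2930.8 mm².

A_s ≈ 2930 mm²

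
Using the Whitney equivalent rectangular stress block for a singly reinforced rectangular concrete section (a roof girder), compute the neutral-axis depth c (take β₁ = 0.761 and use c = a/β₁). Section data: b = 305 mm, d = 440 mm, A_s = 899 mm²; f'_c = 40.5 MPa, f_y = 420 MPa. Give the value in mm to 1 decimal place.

c ≈ 47.3 mm

T = A_s f_y = 899 × 420 = 377580 N = 377.58 kN.
Setting C = 0.85 f'_c a b equal to T: a = 377580/(0.85 × 40.5 × 305) = 35.961 mm.
With β₁ = 0.761, c = a/β₁ = 35.961/0.761 = 47.3 mm.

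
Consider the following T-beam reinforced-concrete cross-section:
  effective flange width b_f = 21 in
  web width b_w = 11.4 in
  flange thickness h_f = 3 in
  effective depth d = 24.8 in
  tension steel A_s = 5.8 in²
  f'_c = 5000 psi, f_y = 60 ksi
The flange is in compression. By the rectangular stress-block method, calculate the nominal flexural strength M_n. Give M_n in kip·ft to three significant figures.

M_n ≈ 660 kip·ft

Tension: T = A_s f_y = 5.8 × 60 = 348 kips.
Try a within the flange: a = T/(0.85 f'_c b_f) = 348/(0.85 × 5 × 21) = 3.899 in.
a = 3.899 > h_f = 3 in: the block extends into the web. Split into flange-overhang and web parts.
C_f = 0.85 f'_c (b_f − b_w) h_f = 0.85 × 5 × (21 − 11.4) × 3 = 122.4 kips.
Remaining web compression depth: a_w = (T − C_f)/(0.85 f'_c b_w) = (348 − 122.4)/(0.85 × 5 × 11.4) = 4.656 in.
M_n = C_f(d − h_f/2) + (T − C_f)(d − a_w/2) = 122.4 × (24.8 − 1.5) + 225.6 × (24.8 − 2.328) = 2851.9 + 5069.7 = 7921.6 kip·in.
M_n = 7921.6/12 = 660.13 kip·ft.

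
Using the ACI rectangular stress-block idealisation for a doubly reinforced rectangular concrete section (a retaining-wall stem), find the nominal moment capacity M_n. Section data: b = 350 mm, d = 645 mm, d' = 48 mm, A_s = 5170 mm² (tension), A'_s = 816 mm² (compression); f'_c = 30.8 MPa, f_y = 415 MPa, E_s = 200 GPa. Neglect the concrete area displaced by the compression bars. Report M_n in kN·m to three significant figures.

M_n ≈ 1190 kN·m

Assume both tension and compression steel yield.
Net tension couple steel: A_s − A'_s = 4354 mm².
a = (A_s − A'_s) f_y / (0.85 f'_c b) = 1806910/(0.85 × 30.8 × 350) = 197.20 mm.
c = a/β₁ = 197.20/0.83 = 237.59 mm; ε'_s = 0.003(c − d')/c = 0.0024 ≥ f_y/E_s = 0.0021, so compression steel does yield.
M_n = (A_s − A'_s) f_y (d − a/2) + A'_s f_y (d − d') = [1806910 × (645 − 98.6) + 338640 × (645 − 48)] × 10⁻⁶ = 987.30 + 202.17 = 1189.47 kN·m.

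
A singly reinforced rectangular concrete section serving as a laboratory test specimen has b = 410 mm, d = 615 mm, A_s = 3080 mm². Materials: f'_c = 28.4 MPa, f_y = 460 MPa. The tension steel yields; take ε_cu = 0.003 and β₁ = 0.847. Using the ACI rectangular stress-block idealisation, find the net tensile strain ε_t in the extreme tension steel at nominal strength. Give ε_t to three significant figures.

ε_t ≈ 0.00792

a = A_s f_y/(0.85 f'_c b) = 143.15 mm.
β₁ = 0.847, so c = a/β₁ = 143.15/0.847 = 169.01 mm.
From the linear strain diagram with ε_cu = 0.003: ε_t = 0.003 (d − c)/c = 0.003 × (615 − 169.01)/169.01 = 0.00792.
Since ε_t ≥ 0.005, the section is tension-controlled.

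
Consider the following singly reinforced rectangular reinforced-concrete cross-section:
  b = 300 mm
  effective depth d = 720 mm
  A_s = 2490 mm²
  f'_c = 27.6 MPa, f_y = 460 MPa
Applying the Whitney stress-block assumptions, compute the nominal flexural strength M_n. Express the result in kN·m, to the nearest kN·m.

T = A_s f_y = 2490 × 460 = 1145400 N = 1145.4 kN.
From C = T: a = T/(0.85 f'_c b) = 1145400/(0.85 × 27.6 × 300) = 162.75 mm.
M_n = T(d − a/2) = 1145.4 kN × (720 − 81.375) mm = 731.48 kN·m.

M_n ≈ 731 kN·m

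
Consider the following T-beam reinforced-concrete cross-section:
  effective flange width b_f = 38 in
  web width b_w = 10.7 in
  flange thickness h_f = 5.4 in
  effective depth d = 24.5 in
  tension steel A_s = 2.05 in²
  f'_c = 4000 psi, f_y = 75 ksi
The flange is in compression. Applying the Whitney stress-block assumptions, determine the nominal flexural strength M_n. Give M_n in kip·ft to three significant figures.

Tension: T = A_s f_y = 2.05 × 75 = 153.75 kips.
Try a within the flange: a = T/(0.85 f'_c b_f) = 153.75/(0.85 × 4 × 38) = 1.190 in.
Since a = 1.190 ≤ h_f = 5.4 in, the stress block lies entirely in the flange; analyse as a rectangular beam of width b_f.
M_n = T(d − a/2) = 153.75 × (24.5 − 0.595) = 3675.4 kip·in.
M_n = 3675.4/12 = 306.28 kip·ft.

M_n ≈ 306 kip·ft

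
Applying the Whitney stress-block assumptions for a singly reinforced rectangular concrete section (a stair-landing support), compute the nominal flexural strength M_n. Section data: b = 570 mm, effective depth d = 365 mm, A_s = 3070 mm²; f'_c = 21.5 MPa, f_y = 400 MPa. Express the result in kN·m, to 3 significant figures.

T = A_s f_y = 3070 × 400 = 1228000 N = 1228 kN.
From C = T: a = T/(0.85 f'_c b) = 1228000/(0.85 × 21.5 × 570) = 117.89 mm.
M_n = T(d − a/2) = 1228 kN × (365 − 58.945) mm = 375.84 kN·m.

M_n ≈ 376 kN·m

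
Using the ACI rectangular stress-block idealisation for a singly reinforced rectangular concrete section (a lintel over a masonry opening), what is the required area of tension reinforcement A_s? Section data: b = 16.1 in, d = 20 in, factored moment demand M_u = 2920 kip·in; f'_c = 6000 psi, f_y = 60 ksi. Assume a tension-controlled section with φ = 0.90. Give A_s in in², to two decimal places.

M_n = M_u/φ = 2920/0.90 = 3244.44 kip·in.
From M_n = 0.85 f'_c a b (d − a/2):
a = d − √(d² − 2M_n/(0.85 f'_c b)) = 20 − √(20² − 2 × 3244.44/(0.85 × 6 × 16.1)) = 2.084 in.
A_s = 0.85 f'_c a b / f_y = 0.85 × 6 × 2.084 × 16.1 / 60 = 2.852 in².

A_s ≈ 2.85 in²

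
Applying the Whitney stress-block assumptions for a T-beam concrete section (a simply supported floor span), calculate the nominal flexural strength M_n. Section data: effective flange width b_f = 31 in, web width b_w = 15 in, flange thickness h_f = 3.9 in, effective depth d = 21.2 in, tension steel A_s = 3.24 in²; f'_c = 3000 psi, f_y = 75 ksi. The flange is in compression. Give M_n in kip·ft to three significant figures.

Tension: T = A_s f_y = 3.24 × 75 = 243 kips.
Try a within the flange: a = T/(0.85 f'_c b_f) = 243/(0.85 × 3 × 31) = 3.074 in.
Since a = 3.074 ≤ h_f = 3.9 in, the stress block lies entirely in the flange; analyse as a rectangular beam of width b_f.
M_n = T(d − a/2) = 243 × (21.2 − 1.537) = 4778.1 kip·in.
M_n = 4778.1/12 = 398.18 kip·ft.

M_n ≈ 398 kip·ft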